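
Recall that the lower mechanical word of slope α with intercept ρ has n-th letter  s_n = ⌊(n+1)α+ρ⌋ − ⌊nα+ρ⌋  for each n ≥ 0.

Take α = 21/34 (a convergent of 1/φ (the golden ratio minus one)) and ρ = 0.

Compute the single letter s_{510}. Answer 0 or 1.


(n+1)α + ρ = (511·21) / 34 = 10731/34
nα + ρ     = (510·21) / 34 = 10710/34
⌊10731/34⌋ = 315,  ⌊10710/34⌋ = 315
s_{510} = 315 − 315 = 0

0


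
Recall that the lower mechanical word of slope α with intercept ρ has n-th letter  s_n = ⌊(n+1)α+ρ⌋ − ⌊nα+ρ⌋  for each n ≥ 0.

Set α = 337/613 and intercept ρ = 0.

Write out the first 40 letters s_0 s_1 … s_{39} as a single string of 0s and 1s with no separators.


0101010101101010101011010101011010101010

n=0: ⌊(1·337)/613⌋ − ⌊(0·337)/613⌋ = ⌊337/613⌋ − ⌊0/613⌋ = 0 − 0 = 0
n=1: ⌊(2·337)/613⌋ − ⌊(1·337)/613⌋ = ⌊674/613⌋ − ⌊337/613⌋ = 1 − 0 = 1
n=2: ⌊(3·337)/613⌋ − ⌊(2·337)/613⌋ = ⌊1011/613⌋ − ⌊674/613⌋ = 1 − 1 = 0
n=3: ⌊(4·337)/613⌋ − ⌊(3·337)/613⌋ = ⌊1348/613⌋ − ⌊1011/613⌋ = 2 − 1 = 1
n=4: ⌊(5·337)/613⌋ − ⌊(4·337)/613⌋ = ⌊1685/613⌋ − ⌊1348/613⌋ = 2 − 2 = 0
n=5: ⌊(6·337)/613⌋ − ⌊(5·337)/613⌋ = ⌊2022/613⌋ − ⌊1685/613⌋ = 3 − 2 = 1
n=6: ⌊(7·337)/613⌋ − ⌊(6·337)/613⌋ = ⌊2359/613⌋ − ⌊2022/613⌋ = 3 − 3 = 0
n=7: ⌊(8·337)/613⌋ − ⌊(7·337)/613⌋ = ⌊2696/613⌋ − ⌊2359/613⌋ = 4 − 3 = 1
n=8: ⌊(9·337)/613⌋ − ⌊(8·337)/613⌋ = ⌊3033/613⌋ − ⌊2696/613⌋ = 4 − 4 = 0
n=9: ⌊(10·337)/613⌋ − ⌊(9·337)/613⌋ = ⌊3370/613⌋ − ⌊3033/613⌋ = 5 − 4 = 1
n=10: ⌊(11·337)/613⌋ − ⌊(10·337)/613⌋ = ⌊3707/613⌋ − ⌊3370/613⌋ = 6 − 5 = 1
n=11: ⌊(12·337)/613⌋ − ⌊(11·337)/613⌋ = ⌊4044/613⌋ − ⌊3707/613⌋ = 6 − 6 = 0
n=12: ⌊(13·337)/613⌋ − ⌊(12·337)/613⌋ = ⌊4381/613⌋ − ⌊4044/613⌋ = 7 − 6 = 1
n=13: ⌊(14·337)/613⌋ − ⌊(13·337)/613⌋ = ⌊4718/613⌋ − ⌊4381/613⌋ = 7 − 7 = 0
n=14: ⌊(15·337)/613⌋ − ⌊(14·337)/613⌋ = ⌊5055/613⌋ − ⌊4718/613⌋ = 8 − 7 = 1
n=15: ⌊(16·337)/613⌋ − ⌊(15·337)/613⌋ = ⌊5392/613⌋ − ⌊5055/613⌋ = 8 − 8 = 0
n=16: ⌊(17·337)/613⌋ − ⌊(16·337)/613⌋ = ⌊5729/613⌋ − ⌊5392/613⌋ = 9 − 8 = 1
n=17: ⌊(18·337)/613⌋ − ⌊(17·337)/613⌋ = ⌊6066/613⌋ − ⌊5729/613⌋ = 9 − 9 = 0
n=18: ⌊(19·337)/613⌋ − ⌊(18·337)/613⌋ = ⌊6403/613⌋ − ⌊6066/613⌋ = 10 − 9 = 1
n=19: ⌊(20·337)/613⌋ − ⌊(19·337)/613⌋ = ⌊6740/613⌋ − ⌊6403/613⌋ = 10 − 10 = 0
n=20: ⌊(21·337)/613⌋ − ⌊(20·337)/613⌋ = ⌊7077/613⌋ − ⌊6740/613⌋ = 11 − 10 = 1
n=21: ⌊(22·337)/613⌋ − ⌊(21·337)/613⌋ = ⌊7414/613⌋ − ⌊7077/613⌋ = 12 − 11 = 1
n=22: ⌊(23·337)/613⌋ − ⌊(22·337)/613⌋ = ⌊7751/613⌋ − ⌊7414/613⌋ = 12 − 12 = 0
n=23: ⌊(24·337)/613⌋ − ⌊(23·337)/613⌋ = ⌊8088/613⌋ − ⌊7751/613⌋ = 13 − 12 = 1
n=24: ⌊(25·337)/613⌋ − ⌊(24·337)/613⌋ = ⌊8425/613⌋ − ⌊8088/613⌋ = 13 − 13 = 0
n=25: ⌊(26·337)/613⌋ − ⌊(25·337)/613⌋ = ⌊8762/613⌋ − ⌊8425/613⌋ = 14 − 13 = 1
n=26: ⌊(27·337)/613⌋ − ⌊(26·337)/613⌋ = ⌊9099/613⌋ − ⌊8762/613⌋ = 14 − 14 = 0
n=27: ⌊(28·337)/613⌋ − ⌊(27·337)/613⌋ = ⌊9436/613⌋ − ⌊9099/613⌋ = 15 − 14 = 1
n=28: ⌊(29·337)/613⌋ − ⌊(28·337)/613⌋ = ⌊9773/613⌋ − ⌊9436/613⌋ = 15 − 15 = 0
n=29: ⌊(30·337)/613⌋ − ⌊(29·337)/613⌋ = ⌊10110/613⌋ − ⌊9773/613⌋ = 16 − 15 = 1
n=30: ⌊(31·337)/613⌋ − ⌊(30·337)/613⌋ = ⌊10447/613⌋ − ⌊10110/613⌋ = 17 − 16 = 1
n=31: ⌊(32·337)/613⌋ − ⌊(31·337)/613⌋ = ⌊10784/613⌋ − ⌊10447/613⌋ = 17 − 17 = 0
n=32: ⌊(33·337)/613⌋ − ⌊(32·337)/613⌋ = ⌊11121/613⌋ − ⌊10784/613⌋ = 18 − 17 = 1
n=33: ⌊(34·337)/613⌋ − ⌊(33·337)/613⌋ = ⌊11458/613⌋ − ⌊11121/613⌋ = 18 − 18 = 0
n=34: ⌊(35·337)/613⌋ − ⌊(34·337)/613⌋ = ⌊11795/613⌋ − ⌊11458/613⌋ = 19 − 18 = 1
n=35: ⌊(36·337)/613⌋ − ⌊(35·337)/613⌋ = ⌊12132/613⌋ − ⌊11795/613⌋ = 19 − 19 = 0
n=36: ⌊(37·337)/613⌋ − ⌊(36·337)/613⌋ = ⌊12469/613⌋ − ⌊12132/613⌋ = 20 − 19 = 1
n=37: ⌊(38·337)/613⌋ − ⌊(37·337)/613⌋ = ⌊12806/613⌋ − ⌊12469/613⌋ = 20 − 20 = 0
n=38: ⌊(39·337)/613⌋ − ⌊(38·337)/613⌋ = ⌊13143/613⌋ − ⌊12806/613⌋ = 21 − 20 = 1
n=39: ⌊(40·337)/613⌋ − ⌊(39·337)/613⌋ = ⌊13480/613⌋ − ⌊13143/613⌋ = 21 − 21 = 0


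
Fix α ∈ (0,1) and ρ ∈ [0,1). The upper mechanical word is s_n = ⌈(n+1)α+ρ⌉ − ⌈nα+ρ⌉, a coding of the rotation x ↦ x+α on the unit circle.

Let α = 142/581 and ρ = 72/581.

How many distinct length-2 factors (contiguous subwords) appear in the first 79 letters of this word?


3

t_n = ⌈(n·142+72)/581⌉ for n = 0 … 79:
  n=0…9: ⌈72/581⌉=1 ⌈214/581⌉=1 ⌈356/581⌉=1 ⌈498/581⌉=1 ⌈640/581⌉=2 ⌈782/581⌉=2 ⌈924/581⌉=2 ⌈1066/581⌉=2 ⌈1208/581⌉=3 ⌈1350/581⌉=3
  n=10…19: ⌈1492/581⌉=3 ⌈1634/581⌉=3 ⌈1776/581⌉=4 ⌈1918/581⌉=4 ⌈2060/581⌉=4 ⌈2202/581⌉=4 ⌈2344/581⌉=5 ⌈2486/581⌉=5 ⌈2628/581⌉=5 ⌈2770/581⌉=5
  n=20…29: ⌈2912/581⌉=6 ⌈3054/581⌉=6 ⌈3196/581⌉=6 ⌈3338/581⌉=6 ⌈3480/581⌉=6 ⌈3622/581⌉=7 ⌈3764/581⌉=7 ⌈3906/581⌉=7 ⌈4048/581⌉=7 ⌈4190/581⌉=8
  n=30…39: ⌈4332/581⌉=8 ⌈4474/581⌉=8 ⌈4616/581⌉=8 ⌈4758/581⌉=9 ⌈4900/581⌉=9 ⌈5042/581⌉=9 ⌈5184/581⌉=9 ⌈5326/581⌉=10 ⌈5468/581⌉=10 ⌈5610/581⌉=10
  n=40…49: ⌈5752/581⌉=10 ⌈5894/581⌉=11 ⌈6036/581⌉=11 ⌈6178/581⌉=11 ⌈6320/581⌉=11 ⌈6462/581⌉=12 ⌈6604/581⌉=12 ⌈6746/581⌉=12 ⌈6888/581⌉=12 ⌈7030/581⌉=13
  n=50…59: ⌈7172/581⌉=13 ⌈7314/581⌉=13 ⌈7456/581⌉=13 ⌈7598/581⌉=14 ⌈7740/581⌉=14 ⌈7882/581⌉=14 ⌈8024/581⌉=14 ⌈8166/581⌉=15 ⌈8308/581⌉=15 ⌈8450/581⌉=15
  n=60…69: ⌈8592/581⌉=15 ⌈8734/581⌉=16 ⌈8876/581⌉=16 ⌈9018/581⌉=16 ⌈9160/581⌉=16 ⌈9302/581⌉=17 ⌈9444/581⌉=17 ⌈9586/581⌉=17 ⌈9728/581⌉=17 ⌈9870/581⌉=17
  n=70…79: ⌈10012/581⌉=18 ⌈10154/581⌉=18 ⌈10296/581⌉=18 ⌈10438/581⌉=18 ⌈10580/581⌉=19 ⌈10722/581⌉=19 ⌈10864/581⌉=19 ⌈11006/581⌉=19 ⌈11148/581⌉=20 ⌈11290/581⌉=20
s_n = t_(n+1) − t_n for n = 0 … 78 gives
prefix = 0001000100010001000100001000100010001000100010001000100010001000100001000100010
slide a length-2 window over [0..1] … [77..78] (78 windows); first occurrence of each distinct factor:
  [  0..  1] 00
  [  2..  3] 01
  [  3..  4] 10
  (the other 75 windows repeat one of these)
distinct factors: {00, 01, 10}
count = 3  (Sturmian bound for length 2 is 3)


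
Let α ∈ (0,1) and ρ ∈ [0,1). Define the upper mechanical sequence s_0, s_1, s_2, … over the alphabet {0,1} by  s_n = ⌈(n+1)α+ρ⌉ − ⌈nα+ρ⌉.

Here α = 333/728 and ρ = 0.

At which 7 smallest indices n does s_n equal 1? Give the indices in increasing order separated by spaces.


n=0: ⌈333/728⌉−⌈0/728⌉ = 1−0 = 1  ← one
n=1: ⌈666/728⌉−⌈333/728⌉ = 1−1 = 0
n=2: ⌈999/728⌉−⌈666/728⌉ = 2−1 = 1  ← one
n=3: ⌈1332/728⌉−⌈999/728⌉ = 2−2 = 0
n=4: ⌈1665/728⌉−⌈1332/728⌉ = 3−2 = 1  ← one
n=5: ⌈1998/728⌉−⌈1665/728⌉ = 3−3 = 0
n=6: ⌈2331/728⌉−⌈1998/728⌉ = 4−3 = 1  ← one
n=7: ⌈2664/728⌉−⌈2331/728⌉ = 4−4 = 0
n=8: ⌈2997/728⌉−⌈2664/728⌉ = 5−4 = 1  ← one
n=9: ⌈3330/728⌉−⌈2997/728⌉ = 5−5 = 0
n=10: ⌈3663/728⌉−⌈3330/728⌉ = 6−5 = 1  ← one
n=11: ⌈3996/728⌉−⌈3663/728⌉ = 6−6 = 0
n=12: ⌈4329/728⌉−⌈3996/728⌉ = 6−6 = 0
n=13: ⌈4662/728⌉−⌈4329/728⌉ = 7−6 = 1  ← one
positions of the first 7 ones: 0 2 4 6 8 10 13

0 2 4 6 8 10 13


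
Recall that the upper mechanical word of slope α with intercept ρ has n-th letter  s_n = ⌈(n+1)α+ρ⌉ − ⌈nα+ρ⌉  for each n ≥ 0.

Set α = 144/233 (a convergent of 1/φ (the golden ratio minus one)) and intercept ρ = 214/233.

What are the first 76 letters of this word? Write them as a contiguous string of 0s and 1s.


1101101011010110110101101011011010110110101101011011010110101101101011011010

n=0: ⌈(1·144+214)/233⌉ − ⌈(0·144+214)/233⌉ = ⌈358/233⌉ − ⌈214/233⌉ = 2 − 1 = 1
n=1: ⌈(2·144+214)/233⌉ − ⌈(1·144+214)/233⌉ = ⌈502/233⌉ − ⌈358/233⌉ = 3 − 2 = 1
n=2: ⌈(3·144+214)/233⌉ − ⌈(2·144+214)/233⌉ = ⌈646/233⌉ − ⌈502/233⌉ = 3 − 3 = 0
n=3: ⌈(4·144+214)/233⌉ − ⌈(3·144+214)/233⌉ = ⌈790/233⌉ − ⌈646/233⌉ = 4 − 3 = 1
n=4: ⌈(5·144+214)/233⌉ − ⌈(4·144+214)/233⌉ = ⌈934/233⌉ − ⌈790/233⌉ = 5 − 4 = 1
n=5: ⌈(6·144+214)/233⌉ − ⌈(5·144+214)/233⌉ = ⌈1078/233⌉ − ⌈934/233⌉ = 5 − 5 = 0
n=6: ⌈(7·144+214)/233⌉ − ⌈(6·144+214)/233⌉ = ⌈1222/233⌉ − ⌈1078/233⌉ = 6 − 5 = 1
n=7: ⌈(8·144+214)/233⌉ − ⌈(7·144+214)/233⌉ = ⌈1366/233⌉ − ⌈1222/233⌉ = 6 − 6 = 0
n=8: ⌈(9·144+214)/233⌉ − ⌈(8·144+214)/233⌉ = ⌈1510/233⌉ − ⌈1366/233⌉ = 7 − 6 = 1
n=9: ⌈(10·144+214)/233⌉ − ⌈(9·144+214)/233⌉ = ⌈1654/233⌉ − ⌈1510/233⌉ = 8 − 7 = 1
n=10: ⌈(11·144+214)/233⌉ − ⌈(10·144+214)/233⌉ = ⌈1798/233⌉ − ⌈1654/233⌉ = 8 − 8 = 0
n=11: ⌈(12·144+214)/233⌉ − ⌈(11·144+214)/233⌉ = ⌈1942/233⌉ − ⌈1798/233⌉ = 9 − 8 = 1
n=12: ⌈(13·144+214)/233⌉ − ⌈(12·144+214)/233⌉ = ⌈2086/233⌉ − ⌈1942/233⌉ = 9 − 9 = 0
n=13: ⌈(14·144+214)/233⌉ − ⌈(13·144+214)/233⌉ = ⌈2230/233⌉ − ⌈2086/233⌉ = 10 − 9 = 1
n=14: ⌈(15·144+214)/233⌉ − ⌈(14·144+214)/233⌉ = ⌈2374/233⌉ − ⌈2230/233⌉ = 11 − 10 = 1
n=15: ⌈(16·144+214)/233⌉ − ⌈(15·144+214)/233⌉ = ⌈2518/233⌉ − ⌈2374/233⌉ = 11 − 11 = 0
n=16: ⌈(17·144+214)/233⌉ − ⌈(16·144+214)/233⌉ = ⌈2662/233⌉ − ⌈2518/233⌉ = 12 − 11 = 1
n=17: ⌈(18·144+214)/233⌉ − ⌈(17·144+214)/233⌉ = ⌈2806/233⌉ − ⌈2662/233⌉ = 13 − 12 = 1
n=18: ⌈(19·144+214)/233⌉ − ⌈(18·144+214)/233⌉ = ⌈2950/233⌉ − ⌈2806/233⌉ = 13 − 13 = 0
n=19: ⌈(20·144+214)/233⌉ − ⌈(19·144+214)/233⌉ = ⌈3094/233⌉ − ⌈2950/233⌉ = 14 − 13 = 1
n=20: ⌈(21·144+214)/233⌉ − ⌈(20·144+214)/233⌉ = ⌈3238/233⌉ − ⌈3094/233⌉ = 14 − 14 = 0
n=21: ⌈(22·144+214)/233⌉ − ⌈(21·144+214)/233⌉ = ⌈3382/233⌉ − ⌈3238/233⌉ = 15 − 14 = 1
n=22: ⌈(23·144+214)/233⌉ − ⌈(22·144+214)/233⌉ = ⌈3526/233⌉ − ⌈3382/233⌉ = 16 − 15 = 1
n=23: ⌈(24·144+214)/233⌉ − ⌈(23·144+214)/233⌉ = ⌈3670/233⌉ − ⌈3526/233⌉ = 16 − 16 = 0
n=24: ⌈(25·144+214)/233⌉ − ⌈(24·144+214)/233⌉ = ⌈3814/233⌉ − ⌈3670/233⌉ = 17 − 16 = 1
n=25: ⌈(26·144+214)/233⌉ − ⌈(25·144+214)/233⌉ = ⌈3958/233⌉ − ⌈3814/233⌉ = 17 − 17 = 0
n=26: ⌈(27·144+214)/233⌉ − ⌈(26·144+214)/233⌉ = ⌈4102/233⌉ − ⌈3958/233⌉ = 18 − 17 = 1
n=27: ⌈(28·144+214)/233⌉ − ⌈(27·144+214)/233⌉ = ⌈4246/233⌉ − ⌈4102/233⌉ = 19 − 18 = 1
n=28: ⌈(29·144+214)/233⌉ − ⌈(28·144+214)/233⌉ = ⌈4390/233⌉ − ⌈4246/233⌉ = 19 − 19 = 0
n=29: ⌈(30·144+214)/233⌉ − ⌈(29·144+214)/233⌉ = ⌈4534/233⌉ − ⌈4390/233⌉ = 20 − 19 = 1
n=30: ⌈(31·144+214)/233⌉ − ⌈(30·144+214)/233⌉ = ⌈4678/233⌉ − ⌈4534/233⌉ = 21 − 20 = 1
n=31: ⌈(32·144+214)/233⌉ − ⌈(31·144+214)/233⌉ = ⌈4822/233⌉ − ⌈4678/233⌉ = 21 − 21 = 0
n=32: ⌈(33·144+214)/233⌉ − ⌈(32·144+214)/233⌉ = ⌈4966/233⌉ − ⌈4822/233⌉ = 22 − 21 = 1
n=33: ⌈(34·144+214)/233⌉ − ⌈(33·144+214)/233⌉ = ⌈5110/233⌉ − ⌈4966/233⌉ = 22 − 22 = 0
n=34: ⌈(35·144+214)/233⌉ − ⌈(34·144+214)/233⌉ = ⌈5254/233⌉ − ⌈5110/233⌉ = 23 − 22 = 1
n=35: ⌈(36·144+214)/233⌉ − ⌈(35·144+214)/233⌉ = ⌈5398/233⌉ − ⌈5254/233⌉ = 24 − 23 = 1
n=36: ⌈(37·144+214)/233⌉ − ⌈(36·144+214)/233⌉ = ⌈5542/233⌉ − ⌈5398/233⌉ = 24 − 24 = 0
n=37: ⌈(38·144+214)/233⌉ − ⌈(37·144+214)/233⌉ = ⌈5686/233⌉ − ⌈5542/233⌉ = 25 − 24 = 1
n=38: ⌈(39·144+214)/233⌉ − ⌈(38·144+214)/233⌉ = ⌈5830/233⌉ − ⌈5686/233⌉ = 26 − 25 = 1
n=39: ⌈(40·144+214)/233⌉ − ⌈(39·144+214)/233⌉ = ⌈5974/233⌉ − ⌈5830/233⌉ = 26 − 26 = 0
n=40: ⌈(41·144+214)/233⌉ − ⌈(40·144+214)/233⌉ = ⌈6118/233⌉ − ⌈5974/233⌉ = 27 − 26 = 1
n=41: ⌈(42·144+214)/233⌉ − ⌈(41·144+214)/233⌉ = ⌈6262/233⌉ − ⌈6118/233⌉ = 27 − 27 = 0
n=42: ⌈(43·144+214)/233⌉ − ⌈(42·144+214)/233⌉ = ⌈6406/233⌉ − ⌈6262/233⌉ = 28 − 27 = 1
n=43: ⌈(44·144+214)/233⌉ − ⌈(43·144+214)/233⌉ = ⌈6550/233⌉ − ⌈6406/233⌉ = 29 − 28 = 1
n=44: ⌈(45·144+214)/233⌉ − ⌈(44·144+214)/233⌉ = ⌈6694/233⌉ − ⌈6550/233⌉ = 29 − 29 = 0
n=45: ⌈(46·144+214)/233⌉ − ⌈(45·144+214)/233⌉ = ⌈6838/233⌉ − ⌈6694/233⌉ = 30 − 29 = 1
n=46: ⌈(47·144+214)/233⌉ − ⌈(46·144+214)/233⌉ = ⌈6982/233⌉ − ⌈6838/233⌉ = 30 − 30 = 0
n=47: ⌈(48·144+214)/233⌉ − ⌈(47·144+214)/233⌉ = ⌈7126/233⌉ − ⌈6982/233⌉ = 31 − 30 = 1
n=48: ⌈(49·144+214)/233⌉ − ⌈(48·144+214)/233⌉ = ⌈7270/233⌉ − ⌈7126/233⌉ = 32 − 31 = 1
n=49: ⌈(50·144+214)/233⌉ − ⌈(49·144+214)/233⌉ = ⌈7414/233⌉ − ⌈7270/233⌉ = 32 − 32 = 0
n=50: ⌈(51·144+214)/233⌉ − ⌈(50·144+214)/233⌉ = ⌈7558/233⌉ − ⌈7414/233⌉ = 33 − 32 = 1
n=51: ⌈(52·144+214)/233⌉ − ⌈(51·144+214)/233⌉ = ⌈7702/233⌉ − ⌈7558/233⌉ = 34 − 33 = 1
n=52: ⌈(53·144+214)/233⌉ − ⌈(52·144+214)/233⌉ = ⌈7846/233⌉ − ⌈7702/233⌉ = 34 − 34 = 0
n=53: ⌈(54·144+214)/233⌉ − ⌈(53·144+214)/233⌉ = ⌈7990/233⌉ − ⌈7846/233⌉ = 35 − 34 = 1
n=54: ⌈(55·144+214)/233⌉ − ⌈(54·144+214)/233⌉ = ⌈8134/233⌉ − ⌈7990/233⌉ = 35 − 35 = 0
n=55: ⌈(56·144+214)/233⌉ − ⌈(55·144+214)/233⌉ = ⌈8278/233⌉ − ⌈8134/233⌉ = 36 − 35 = 1
n=56: ⌈(57·144+214)/233⌉ − ⌈(56·144+214)/233⌉ = ⌈8422/233⌉ − ⌈8278/233⌉ = 37 − 36 = 1
n=57: ⌈(58·144+214)/233⌉ − ⌈(57·144+214)/233⌉ = ⌈8566/233⌉ − ⌈8422/233⌉ = 37 − 37 = 0
n=58: ⌈(59·144+214)/233⌉ − ⌈(58·144+214)/233⌉ = ⌈8710/233⌉ − ⌈8566/233⌉ = 38 − 37 = 1
n=59: ⌈(60·144+214)/233⌉ − ⌈(59·144+214)/233⌉ = ⌈8854/233⌉ − ⌈8710/233⌉ = 38 − 38 = 0
n=60: ⌈(61·144+214)/233⌉ − ⌈(60·144+214)/233⌉ = ⌈8998/233⌉ − ⌈8854/233⌉ = 39 − 38 = 1
n=61: ⌈(62·144+214)/233⌉ − ⌈(61·144+214)/233⌉ = ⌈9142/233⌉ − ⌈8998/233⌉ = 40 − 39 = 1
n=62: ⌈(63·144+214)/233⌉ − ⌈(62·144+214)/233⌉ = ⌈9286/233⌉ − ⌈9142/233⌉ = 40 − 40 = 0
n=63: ⌈(64·144+214)/233⌉ − ⌈(63·144+214)/233⌉ = ⌈9430/233⌉ − ⌈9286/233⌉ = 41 − 40 = 1
n=64: ⌈(65·144+214)/233⌉ − ⌈(64·144+214)/233⌉ = ⌈9574/233⌉ − ⌈9430/233⌉ = 42 − 41 = 1
n=65: ⌈(66·144+214)/233⌉ − ⌈(65·144+214)/233⌉ = ⌈9718/233⌉ − ⌈9574/233⌉ = 42 − 42 = 0
n=66: ⌈(67·144+214)/233⌉ − ⌈(66·144+214)/233⌉ = ⌈9862/233⌉ − ⌈9718/233⌉ = 43 − 42 = 1
n=67: ⌈(68·144+214)/233⌉ − ⌈(67·144+214)/233⌉ = ⌈10006/233⌉ − ⌈9862/233⌉ = 43 − 43 = 0
n=68: ⌈(69·144+214)/233⌉ − ⌈(68·144+214)/233⌉ = ⌈10150/233⌉ − ⌈10006/233⌉ = 44 − 43 = 1
n=69: ⌈(70·144+214)/233⌉ − ⌈(69·144+214)/233⌉ = ⌈10294/233⌉ − ⌈10150/233⌉ = 45 − 44 = 1
n=70: ⌈(71·144+214)/233⌉ − ⌈(70·144+214)/233⌉ = ⌈10438/233⌉ − ⌈10294/233⌉ = 45 − 45 = 0
n=71: ⌈(72·144+214)/233⌉ − ⌈(71·144+214)/233⌉ = ⌈10582/233⌉ − ⌈10438/233⌉ = 46 − 45 = 1
n=72: ⌈(73·144+214)/233⌉ − ⌈(72·144+214)/233⌉ = ⌈10726/233⌉ − ⌈10582/233⌉ = 47 − 46 = 1
n=73: ⌈(74·144+214)/233⌉ − ⌈(73·144+214)/233⌉ = ⌈10870/233⌉ − ⌈10726/233⌉ = 47 − 47 = 0
n=74: ⌈(75·144+214)/233⌉ − ⌈(74·144+214)/233⌉ = ⌈11014/233⌉ − ⌈10870/233⌉ = 48 − 47 = 1
n=75: ⌈(76·144+214)/233⌉ − ⌈(75·144+214)/233⌉ = ⌈11158/233⌉ − ⌈11014/233⌉ = 48 − 48 = 0


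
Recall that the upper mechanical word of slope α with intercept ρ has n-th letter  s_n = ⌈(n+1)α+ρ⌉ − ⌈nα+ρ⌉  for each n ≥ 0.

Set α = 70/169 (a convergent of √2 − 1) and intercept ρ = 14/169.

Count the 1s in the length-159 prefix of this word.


65

#1s = Σ_{n=0}^{158} s_n = Σ_{n=0}^{158} (⌈(n+1)α+ρ⌉ − ⌈nα+ρ⌉)
the sum telescopes: every ⌈nα+ρ⌉ with 0 < n < 159 appears once with + and once with −, leaving ⌈159α+ρ⌉ − ⌈0·α+ρ⌉
159α + ρ = (159·70 + 14) / 169 = 11144/169
ρ = 14/169
⌈11144/169⌉ = 66,  ⌈14/169⌉ = 1
#1s = 66 − 1 = 65


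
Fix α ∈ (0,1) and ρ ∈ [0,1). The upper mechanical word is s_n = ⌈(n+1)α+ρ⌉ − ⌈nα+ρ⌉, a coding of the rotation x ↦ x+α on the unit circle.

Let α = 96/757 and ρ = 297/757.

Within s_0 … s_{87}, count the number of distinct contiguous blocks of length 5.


6

t_n = ⌈(n·96+297)/757⌉ for n = 0 … 88:
  n=0…9: ⌈297/757⌉=1 ⌈393/757⌉=1 ⌈489/757⌉=1 ⌈585/757⌉=1 ⌈681/757⌉=1 ⌈777/757⌉=2 ⌈873/757⌉=2 ⌈969/757⌉=2 ⌈1065/757⌉=2 ⌈1161/757⌉=2
  n=10…19: ⌈1257/757⌉=2 ⌈1353/757⌉=2 ⌈1449/757⌉=2 ⌈1545/757⌉=3 ⌈1641/757⌉=3 ⌈1737/757⌉=3 ⌈1833/757⌉=3 ⌈1929/757⌉=3 ⌈2025/757⌉=3 ⌈2121/757⌉=3
  n=20…29: ⌈2217/757⌉=3 ⌈2313/757⌉=4 ⌈2409/757⌉=4 ⌈2505/757⌉=4 ⌈2601/757⌉=4 ⌈2697/757⌉=4 ⌈2793/757⌉=4 ⌈2889/757⌉=4 ⌈2985/757⌉=4 ⌈3081/757⌉=5
  n=30…39: ⌈3177/757⌉=5 ⌈3273/757⌉=5 ⌈3369/757⌉=5 ⌈3465/757⌉=5 ⌈3561/757⌉=5 ⌈3657/757⌉=5 ⌈3753/757⌉=5 ⌈3849/757⌉=6 ⌈3945/757⌉=6 ⌈4041/757⌉=6
  n=40…49: ⌈4137/757⌉=6 ⌈4233/757⌉=6 ⌈4329/757⌉=6 ⌈4425/757⌉=6 ⌈4521/757⌉=6 ⌈4617/757⌉=7 ⌈4713/757⌉=7 ⌈4809/757⌉=7 ⌈4905/757⌉=7 ⌈5001/757⌉=7
  n=50…59: ⌈5097/757⌉=7 ⌈5193/757⌉=7 ⌈5289/757⌉=7 ⌈5385/757⌉=8 ⌈5481/757⌉=8 ⌈5577/757⌉=8 ⌈5673/757⌉=8 ⌈5769/757⌉=8 ⌈5865/757⌉=8 ⌈5961/757⌉=8
  n=60…69: ⌈6057/757⌉=9 ⌈6153/757⌉=9 ⌈6249/757⌉=9 ⌈6345/757⌉=9 ⌈6441/757⌉=9 ⌈6537/757⌉=9 ⌈6633/757⌉=9 ⌈6729/757⌉=9 ⌈6825/757⌉=10 ⌈6921/757⌉=10
  n=70…79: ⌈7017/757⌉=10 ⌈7113/757⌉=10 ⌈7209/757⌉=10 ⌈7305/757⌉=10 ⌈7401/757⌉=10 ⌈7497/757⌉=10 ⌈7593/757⌉=11 ⌈7689/757⌉=11 ⌈7785/757⌉=11 ⌈7881/757⌉=11
  n=80…88: ⌈7977/757⌉=11 ⌈8073/757⌉=11 ⌈8169/757⌉=11 ⌈8265/757⌉=11 ⌈8361/757⌉=12 ⌈8457/757⌉=12 ⌈8553/757⌉=12 ⌈8649/757⌉=12 ⌈8745/757⌉=12
s_n = t_(n+1) − t_n for n = 0 … 87 gives
prefix = 0000100000001000000010000000100000001000000010000000100000010000000100000001000000010000
slide a length-5 window over [0..4] … [83..87] (84 windows); first occurrence of each distinct factor:
  [  0..  4] 00001
  [  1..  5] 00010
  [  2..  6] 00100
  [  3..  7] 01000
  [  4..  8] 10000
  [  5..  9] 00000
  (the other 78 windows repeat one of these)
distinct factors: {00000, 00001, 00010, 00100, 01000, 10000}
count = 6  (Sturmian bound for length 5 is 6)


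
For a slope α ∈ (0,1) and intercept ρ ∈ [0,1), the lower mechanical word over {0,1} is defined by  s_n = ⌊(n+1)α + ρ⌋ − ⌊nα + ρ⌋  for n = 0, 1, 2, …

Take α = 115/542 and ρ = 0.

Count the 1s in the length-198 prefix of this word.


#1s = Σ_{n=0}^{197} s_n = Σ_{n=0}^{197} (⌊(n+1)α+ρ⌋ − ⌊nα+ρ⌋)
the sum telescopes: every ⌊nα+ρ⌋ with 0 < n < 198 appears once with + and once with −, leaving ⌊198α+ρ⌋ − ⌊0·α+ρ⌋
198α + ρ = (198·115) / 542 = 22770/542
ρ = 0/542
⌊22770/542⌋ = 42,  ⌊0/542⌋ = 0
#1s = 42 − 0 = 42

42


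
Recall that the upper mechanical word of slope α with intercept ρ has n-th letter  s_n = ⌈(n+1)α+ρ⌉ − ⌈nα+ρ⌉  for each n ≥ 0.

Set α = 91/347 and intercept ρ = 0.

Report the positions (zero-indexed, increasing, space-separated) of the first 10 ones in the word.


n=0: ⌈91/347⌉−⌈0/347⌉ = 1−0 = 1  ← one
n=1: ⌈182/347⌉−⌈91/347⌉ = 1−1 = 0
n=2: ⌈273/347⌉−⌈182/347⌉ = 1−1 = 0
n=3: ⌈364/347⌉−⌈273/347⌉ = 2−1 = 1  ← one
n=4: ⌈455/347⌉−⌈364/347⌉ = 2−2 = 0
n=5: ⌈546/347⌉−⌈455/347⌉ = 2−2 = 0
n=6: ⌈637/347⌉−⌈546/347⌉ = 2−2 = 0
n=7: ⌈728/347⌉−⌈637/347⌉ = 3−2 = 1  ← one
n=8: ⌈819/347⌉−⌈728/347⌉ = 3−3 = 0
n=9: ⌈910/347⌉−⌈819/347⌉ = 3−3 = 0
n=10: ⌈1001/347⌉−⌈910/347⌉ = 3−3 = 0
n=11: ⌈1092/347⌉−⌈1001/347⌉ = 4−3 = 1  ← one
n=12: ⌈1183/347⌉−⌈1092/347⌉ = 4−4 = 0
n=13: ⌈1274/347⌉−⌈1183/347⌉ = 4−4 = 0
n=14: ⌈1365/347⌉−⌈1274/347⌉ = 4−4 = 0
n=15: ⌈1456/347⌉−⌈1365/347⌉ = 5−4 = 1  ← one
n=16: ⌈1547/347⌉−⌈1456/347⌉ = 5−5 = 0
n=17: ⌈1638/347⌉−⌈1547/347⌉ = 5−5 = 0
n=18: ⌈1729/347⌉−⌈1638/347⌉ = 5−5 = 0
n=19: ⌈1820/347⌉−⌈1729/347⌉ = 6−5 = 1  ← one
n=20: ⌈1911/347⌉−⌈1820/347⌉ = 6−6 = 0
n=21: ⌈2002/347⌉−⌈1911/347⌉ = 6−6 = 0
n=22: ⌈2093/347⌉−⌈2002/347⌉ = 7−6 = 1  ← one
n=23: ⌈2184/347⌉−⌈2093/347⌉ = 7−7 = 0
n=24: ⌈2275/347⌉−⌈2184/347⌉ = 7−7 = 0
n=25: ⌈2366/347⌉−⌈2275/347⌉ = 7−7 = 0
n=26: ⌈2457/347⌉−⌈2366/347⌉ = 8−7 = 1  ← one
n=27: ⌈2548/347⌉−⌈2457/347⌉ = 8−8 = 0
n=28: ⌈2639/347⌉−⌈2548/347⌉ = 8−8 = 0
n=29: ⌈2730/347⌉−⌈2639/347⌉ = 8−8 = 0
n=30: ⌈2821/347⌉−⌈2730/347⌉ = 9−8 = 1  ← one
n=31: ⌈2912/347⌉−⌈2821/347⌉ = 9−9 = 0
n=32: ⌈3003/347⌉−⌈2912/347⌉ = 9−9 = 0
n=33: ⌈3094/347⌉−⌈3003/347⌉ = 9−9 = 0
n=34: ⌈3185/347⌉−⌈3094/347⌉ = 10−9 = 1  ← one
positions of the first 10 ones: 0 3 7 11 15 19 22 26 30 34

0 3 7 11 15 19 22 26 30 34


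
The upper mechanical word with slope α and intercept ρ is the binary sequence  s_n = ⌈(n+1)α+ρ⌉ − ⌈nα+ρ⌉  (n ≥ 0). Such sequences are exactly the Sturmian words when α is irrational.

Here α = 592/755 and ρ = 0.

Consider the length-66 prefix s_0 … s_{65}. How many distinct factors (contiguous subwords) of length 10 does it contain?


11

t_n = ⌈(n·592)/755⌉ for n = 0 … 66:
  n=0…9: ⌈0/755⌉=0 ⌈592/755⌉=1 ⌈1184/755⌉=2 ⌈1776/755⌉=3 ⌈2368/755⌉=4 ⌈2960/755⌉=4 ⌈3552/755⌉=5 ⌈4144/755⌉=6 ⌈4736/755⌉=7 ⌈5328/755⌉=8
  n=10…19: ⌈5920/755⌉=8 ⌈6512/755⌉=9 ⌈7104/755⌉=10 ⌈7696/755⌉=11 ⌈8288/755⌉=11 ⌈8880/755⌉=12 ⌈9472/755⌉=13 ⌈10064/755⌉=14 ⌈10656/755⌉=15 ⌈11248/755⌉=15
  n=20…29: ⌈11840/755⌉=16 ⌈12432/755⌉=17 ⌈13024/755⌉=18 ⌈13616/755⌉=19 ⌈14208/755⌉=19 ⌈14800/755⌉=20 ⌈15392/755⌉=21 ⌈15984/755⌉=22 ⌈16576/755⌉=22 ⌈17168/755⌉=23
  n=30…39: ⌈17760/755⌉=24 ⌈18352/755⌉=25 ⌈18944/755⌉=26 ⌈19536/755⌉=26 ⌈20128/755⌉=27 ⌈20720/755⌉=28 ⌈21312/755⌉=29 ⌈21904/755⌉=30 ⌈22496/755⌉=30 ⌈23088/755⌉=31
  n=40…49: ⌈23680/755⌉=32 ⌈24272/755⌉=33 ⌈24864/755⌉=33 ⌈25456/755⌉=34 ⌈26048/755⌉=35 ⌈26640/755⌉=36 ⌈27232/755⌉=37 ⌈27824/755⌉=37 ⌈28416/755⌉=38 ⌈29008/755⌉=39
  n=50…59: ⌈29600/755⌉=40 ⌈30192/755⌉=40 ⌈30784/755⌉=41 ⌈31376/755⌉=42 ⌈31968/755⌉=43 ⌈32560/755⌉=44 ⌈33152/755⌉=44 ⌈33744/755⌉=45 ⌈34336/755⌉=46 ⌈34928/755⌉=47
  n=60…66: ⌈35520/755⌉=48 ⌈36112/755⌉=48 ⌈36704/755⌉=49 ⌈37296/755⌉=50 ⌈37888/755⌉=51 ⌈38480/755⌉=51 ⌈39072/755⌉=52
s_n = t_(n+1) − t_n for n = 0 … 65 gives
prefix = 111101111011101111011110111011110111101110111101110111101111011101
slide a length-10 window over [0..9] … [56..65] (57 windows); first occurrence of each distinct factor:
  [  0..  9] 1111011110
  [  1.. 10] 1110111101
  [  2.. 11] 1101111011
  [  3.. 12] 1011110111
  [  4.. 13] 0111101110
  [  5.. 14] 1111011101
  [  6.. 15] 1110111011
  [  7.. 16] 1101110111
  [  8.. 17] 1011101111
  [  9.. 18] 0111011110
  [ 13.. 22] 0111101111
  (the other 46 windows repeat one of these)
distinct factors: {0111011110, 0111101110, 0111101111, 1011101111, 1011110111, 1101110111, 1101111011, 1110111011, 1110111101, 1111011101, 1111011110}
count = 11  (Sturmian bound for length 10 is 11)


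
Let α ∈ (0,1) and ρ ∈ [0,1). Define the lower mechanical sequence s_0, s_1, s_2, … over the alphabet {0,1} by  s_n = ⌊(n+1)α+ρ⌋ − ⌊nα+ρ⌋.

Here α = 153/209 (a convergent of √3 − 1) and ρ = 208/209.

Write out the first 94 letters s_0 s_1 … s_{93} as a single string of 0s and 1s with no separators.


n=0: ⌊(1·153+208)/209⌋ − ⌊(0·153+208)/209⌋ = ⌊361/209⌋ − ⌊208/209⌋ = 1 − 0 = 1
n=1: ⌊(2·153+208)/209⌋ − ⌊(1·153+208)/209⌋ = ⌊514/209⌋ − ⌊361/209⌋ = 2 − 1 = 1
n=2: ⌊(3·153+208)/209⌋ − ⌊(2·153+208)/209⌋ = ⌊667/209⌋ − ⌊514/209⌋ = 3 − 2 = 1
n=3: ⌊(4·153+208)/209⌋ − ⌊(3·153+208)/209⌋ = ⌊820/209⌋ − ⌊667/209⌋ = 3 − 3 = 0
n=4: ⌊(5·153+208)/209⌋ − ⌊(4·153+208)/209⌋ = ⌊973/209⌋ − ⌊820/209⌋ = 4 − 3 = 1
n=5: ⌊(6·153+208)/209⌋ − ⌊(5·153+208)/209⌋ = ⌊1126/209⌋ − ⌊973/209⌋ = 5 − 4 = 1
n=6: ⌊(7·153+208)/209⌋ − ⌊(6·153+208)/209⌋ = ⌊1279/209⌋ − ⌊1126/209⌋ = 6 − 5 = 1
n=7: ⌊(8·153+208)/209⌋ − ⌊(7·153+208)/209⌋ = ⌊1432/209⌋ − ⌊1279/209⌋ = 6 − 6 = 0
n=8: ⌊(9·153+208)/209⌋ − ⌊(8·153+208)/209⌋ = ⌊1585/209⌋ − ⌊1432/209⌋ = 7 − 6 = 1
n=9: ⌊(10·153+208)/209⌋ − ⌊(9·153+208)/209⌋ = ⌊1738/209⌋ − ⌊1585/209⌋ = 8 − 7 = 1
n=10: ⌊(11·153+208)/209⌋ − ⌊(10·153+208)/209⌋ = ⌊1891/209⌋ − ⌊1738/209⌋ = 9 − 8 = 1
n=11: ⌊(12·153+208)/209⌋ − ⌊(11·153+208)/209⌋ = ⌊2044/209⌋ − ⌊1891/209⌋ = 9 − 9 = 0
n=12: ⌊(13·153+208)/209⌋ − ⌊(12·153+208)/209⌋ = ⌊2197/209⌋ − ⌊2044/209⌋ = 10 − 9 = 1
n=13: ⌊(14·153+208)/209⌋ − ⌊(13·153+208)/209⌋ = ⌊2350/209⌋ − ⌊2197/209⌋ = 11 − 10 = 1
n=14: ⌊(15·153+208)/209⌋ − ⌊(14·153+208)/209⌋ = ⌊2503/209⌋ − ⌊2350/209⌋ = 11 − 11 = 0
n=15: ⌊(16·153+208)/209⌋ − ⌊(15·153+208)/209⌋ = ⌊2656/209⌋ − ⌊2503/209⌋ = 12 − 11 = 1
n=16: ⌊(17·153+208)/209⌋ − ⌊(16·153+208)/209⌋ = ⌊2809/209⌋ − ⌊2656/209⌋ = 13 − 12 = 1
n=17: ⌊(18·153+208)/209⌋ − ⌊(17·153+208)/209⌋ = ⌊2962/209⌋ − ⌊2809/209⌋ = 14 − 13 = 1
n=18: ⌊(19·153+208)/209⌋ − ⌊(18·153+208)/209⌋ = ⌊3115/209⌋ − ⌊2962/209⌋ = 14 − 14 = 0
n=19: ⌊(20·153+208)/209⌋ − ⌊(19·153+208)/209⌋ = ⌊3268/209⌋ − ⌊3115/209⌋ = 15 − 14 = 1
n=20: ⌊(21·153+208)/209⌋ − ⌊(20·153+208)/209⌋ = ⌊3421/209⌋ − ⌊3268/209⌋ = 16 − 15 = 1
n=21: ⌊(22·153+208)/209⌋ − ⌊(21·153+208)/209⌋ = ⌊3574/209⌋ − ⌊3421/209⌋ = 17 − 16 = 1
n=22: ⌊(23·153+208)/209⌋ − ⌊(22·153+208)/209⌋ = ⌊3727/209⌋ − ⌊3574/209⌋ = 17 − 17 = 0
n=23: ⌊(24·153+208)/209⌋ − ⌊(23·153+208)/209⌋ = ⌊3880/209⌋ − ⌊3727/209⌋ = 18 − 17 = 1
n=24: ⌊(25·153+208)/209⌋ − ⌊(24·153+208)/209⌋ = ⌊4033/209⌋ − ⌊3880/209⌋ = 19 − 18 = 1
n=25: ⌊(26·153+208)/209⌋ − ⌊(25·153+208)/209⌋ = ⌊4186/209⌋ − ⌊4033/209⌋ = 20 − 19 = 1
n=26: ⌊(27·153+208)/209⌋ − ⌊(26·153+208)/209⌋ = ⌊4339/209⌋ − ⌊4186/209⌋ = 20 − 20 = 0
n=27: ⌊(28·153+208)/209⌋ − ⌊(27·153+208)/209⌋ = ⌊4492/209⌋ − ⌊4339/209⌋ = 21 − 20 = 1
n=28: ⌊(29·153+208)/209⌋ − ⌊(28·153+208)/209⌋ = ⌊4645/209⌋ − ⌊4492/209⌋ = 22 − 21 = 1
n=29: ⌊(30·153+208)/209⌋ − ⌊(29·153+208)/209⌋ = ⌊4798/209⌋ − ⌊4645/209⌋ = 22 − 22 = 0
n=30: ⌊(31·153+208)/209⌋ − ⌊(30·153+208)/209⌋ = ⌊4951/209⌋ − ⌊4798/209⌋ = 23 − 22 = 1
n=31: ⌊(32·153+208)/209⌋ − ⌊(31·153+208)/209⌋ = ⌊5104/209⌋ − ⌊4951/209⌋ = 24 − 23 = 1
n=32: ⌊(33·153+208)/209⌋ − ⌊(32·153+208)/209⌋ = ⌊5257/209⌋ − ⌊5104/209⌋ = 25 − 24 = 1
n=33: ⌊(34·153+208)/209⌋ − ⌊(33·153+208)/209⌋ = ⌊5410/209⌋ − ⌊5257/209⌋ = 25 − 25 = 0
n=34: ⌊(35·153+208)/209⌋ − ⌊(34·153+208)/209⌋ = ⌊5563/209⌋ − ⌊5410/209⌋ = 26 − 25 = 1
n=35: ⌊(36·153+208)/209⌋ − ⌊(35·153+208)/209⌋ = ⌊5716/209⌋ − ⌊5563/209⌋ = 27 − 26 = 1
n=36: ⌊(37·153+208)/209⌋ − ⌊(36·153+208)/209⌋ = ⌊5869/209⌋ − ⌊5716/209⌋ = 28 − 27 = 1
n=37: ⌊(38·153+208)/209⌋ − ⌊(37·153+208)/209⌋ = ⌊6022/209⌋ − ⌊5869/209⌋ = 28 − 28 = 0
n=38: ⌊(39·153+208)/209⌋ − ⌊(38·153+208)/209⌋ = ⌊6175/209⌋ − ⌊6022/209⌋ = 29 − 28 = 1
n=39: ⌊(40·153+208)/209⌋ − ⌊(39·153+208)/209⌋ = ⌊6328/209⌋ − ⌊6175/209⌋ = 30 − 29 = 1
n=40: ⌊(41·153+208)/209⌋ − ⌊(40·153+208)/209⌋ = ⌊6481/209⌋ − ⌊6328/209⌋ = 31 − 30 = 1
n=41: ⌊(42·153+208)/209⌋ − ⌊(41·153+208)/209⌋ = ⌊6634/209⌋ − ⌊6481/209⌋ = 31 − 31 = 0
n=42: ⌊(43·153+208)/209⌋ − ⌊(42·153+208)/209⌋ = ⌊6787/209⌋ − ⌊6634/209⌋ = 32 − 31 = 1
n=43: ⌊(44·153+208)/209⌋ − ⌊(43·153+208)/209⌋ = ⌊6940/209⌋ − ⌊6787/209⌋ = 33 − 32 = 1
n=44: ⌊(45·153+208)/209⌋ − ⌊(44·153+208)/209⌋ = ⌊7093/209⌋ − ⌊6940/209⌋ = 33 − 33 = 0
n=45: ⌊(46·153+208)/209⌋ − ⌊(45·153+208)/209⌋ = ⌊7246/209⌋ − ⌊7093/209⌋ = 34 − 33 = 1
n=46: ⌊(47·153+208)/209⌋ − ⌊(46·153+208)/209⌋ = ⌊7399/209⌋ − ⌊7246/209⌋ = 35 − 34 = 1
n=47: ⌊(48·153+208)/209⌋ − ⌊(47·153+208)/209⌋ = ⌊7552/209⌋ − ⌊7399/209⌋ = 36 − 35 = 1
n=48: ⌊(49·153+208)/209⌋ − ⌊(48·153+208)/209⌋ = ⌊7705/209⌋ − ⌊7552/209⌋ = 36 − 36 = 0
n=49: ⌊(50·153+208)/209⌋ − ⌊(49·153+208)/209⌋ = ⌊7858/209⌋ − ⌊7705/209⌋ = 37 − 36 = 1
n=50: ⌊(51·153+208)/209⌋ − ⌊(50·153+208)/209⌋ = ⌊8011/209⌋ − ⌊7858/209⌋ = 38 − 37 = 1
n=51: ⌊(52·153+208)/209⌋ − ⌊(51·153+208)/209⌋ = ⌊8164/209⌋ − ⌊8011/209⌋ = 39 − 38 = 1
n=52: ⌊(53·153+208)/209⌋ − ⌊(52·153+208)/209⌋ = ⌊8317/209⌋ − ⌊8164/209⌋ = 39 − 39 = 0
n=53: ⌊(54·153+208)/209⌋ − ⌊(53·153+208)/209⌋ = ⌊8470/209⌋ − ⌊8317/209⌋ = 40 − 39 = 1
n=54: ⌊(55·153+208)/209⌋ − ⌊(54·153+208)/209⌋ = ⌊8623/209⌋ − ⌊8470/209⌋ = 41 − 40 = 1
n=55: ⌊(56·153+208)/209⌋ − ⌊(55·153+208)/209⌋ = ⌊8776/209⌋ − ⌊8623/209⌋ = 41 − 41 = 0
n=56: ⌊(57·153+208)/209⌋ − ⌊(56·153+208)/209⌋ = ⌊8929/209⌋ − ⌊8776/209⌋ = 42 − 41 = 1
n=57: ⌊(58·153+208)/209⌋ − ⌊(57·153+208)/209⌋ = ⌊9082/209⌋ − ⌊8929/209⌋ = 43 − 42 = 1
n=58: ⌊(59·153+208)/209⌋ − ⌊(58·153+208)/209⌋ = ⌊9235/209⌋ − ⌊9082/209⌋ = 44 − 43 = 1
n=59: ⌊(60·153+208)/209⌋ − ⌊(59·153+208)/209⌋ = ⌊9388/209⌋ − ⌊9235/209⌋ = 44 − 44 = 0
n=60: ⌊(61·153+208)/209⌋ − ⌊(60·153+208)/209⌋ = ⌊9541/209⌋ − ⌊9388/209⌋ = 45 − 44 = 1
n=61: ⌊(62·153+208)/209⌋ − ⌊(61·153+208)/209⌋ = ⌊9694/209⌋ − ⌊9541/209⌋ = 46 − 45 = 1
n=62: ⌊(63·153+208)/209⌋ − ⌊(62·153+208)/209⌋ = ⌊9847/209⌋ − ⌊9694/209⌋ = 47 − 46 = 1
n=63: ⌊(64·153+208)/209⌋ − ⌊(63·153+208)/209⌋ = ⌊10000/209⌋ − ⌊9847/209⌋ = 47 − 47 = 0
n=64: ⌊(65·153+208)/209⌋ − ⌊(64·153+208)/209⌋ = ⌊10153/209⌋ − ⌊10000/209⌋ = 48 − 47 = 1
n=65: ⌊(66·153+208)/209⌋ − ⌊(65·153+208)/209⌋ = ⌊10306/209⌋ − ⌊10153/209⌋ = 49 − 48 = 1
n=66: ⌊(67·153+208)/209⌋ − ⌊(66·153+208)/209⌋ = ⌊10459/209⌋ − ⌊10306/209⌋ = 50 − 49 = 1
n=67: ⌊(68·153+208)/209⌋ − ⌊(67·153+208)/209⌋ = ⌊10612/209⌋ − ⌊10459/209⌋ = 50 − 50 = 0
n=68: ⌊(69·153+208)/209⌋ − ⌊(68·153+208)/209⌋ = ⌊10765/209⌋ − ⌊10612/209⌋ = 51 − 50 = 1
n=69: ⌊(70·153+208)/209⌋ − ⌊(69·153+208)/209⌋ = ⌊10918/209⌋ − ⌊10765/209⌋ = 52 − 51 = 1
n=70: ⌊(71·153+208)/209⌋ − ⌊(70·153+208)/209⌋ = ⌊11071/209⌋ − ⌊10918/209⌋ = 52 − 52 = 0
n=71: ⌊(72·153+208)/209⌋ − ⌊(71·153+208)/209⌋ = ⌊11224/209⌋ − ⌊11071/209⌋ = 53 − 52 = 1
n=72: ⌊(73·153+208)/209⌋ − ⌊(72·153+208)/209⌋ = ⌊11377/209⌋ − ⌊11224/209⌋ = 54 − 53 = 1
n=73: ⌊(74·153+208)/209⌋ − ⌊(73·153+208)/209⌋ = ⌊11530/209⌋ − ⌊11377/209⌋ = 55 − 54 = 1
n=74: ⌊(75·153+208)/209⌋ − ⌊(74·153+208)/209⌋ = ⌊11683/209⌋ − ⌊11530/209⌋ = 55 − 55 = 0
n=75: ⌊(76·153+208)/209⌋ − ⌊(75·153+208)/209⌋ = ⌊11836/209⌋ − ⌊11683/209⌋ = 56 − 55 = 1
n=76: ⌊(77·153+208)/209⌋ − ⌊(76·153+208)/209⌋ = ⌊11989/209⌋ − ⌊11836/209⌋ = 57 − 56 = 1
n=77: ⌊(78·153+208)/209⌋ − ⌊(77·153+208)/209⌋ = ⌊12142/209⌋ − ⌊11989/209⌋ = 58 − 57 = 1
n=78: ⌊(79·153+208)/209⌋ − ⌊(78·153+208)/209⌋ = ⌊12295/209⌋ − ⌊12142/209⌋ = 58 − 58 = 0
n=79: ⌊(80·153+208)/209⌋ − ⌊(79·153+208)/209⌋ = ⌊12448/209⌋ − ⌊12295/209⌋ = 59 − 58 = 1
n=80: ⌊(81·153+208)/209⌋ − ⌊(80·153+208)/209⌋ = ⌊12601/209⌋ − ⌊12448/209⌋ = 60 − 59 = 1
n=81: ⌊(82·153+208)/209⌋ − ⌊(81·153+208)/209⌋ = ⌊12754/209⌋ − ⌊12601/209⌋ = 61 − 60 = 1
n=82: ⌊(83·153+208)/209⌋ − ⌊(82·153+208)/209⌋ = ⌊12907/209⌋ − ⌊12754/209⌋ = 61 − 61 = 0
n=83: ⌊(84·153+208)/209⌋ − ⌊(83·153+208)/209⌋ = ⌊13060/209⌋ − ⌊12907/209⌋ = 62 − 61 = 1
n=84: ⌊(85·153+208)/209⌋ − ⌊(84·153+208)/209⌋ = ⌊13213/209⌋ − ⌊13060/209⌋ = 63 − 62 = 1
n=85: ⌊(86·153+208)/209⌋ − ⌊(85·153+208)/209⌋ = ⌊13366/209⌋ − ⌊13213/209⌋ = 63 − 63 = 0
n=86: ⌊(87·153+208)/209⌋ − ⌊(86·153+208)/209⌋ = ⌊13519/209⌋ − ⌊13366/209⌋ = 64 − 63 = 1
n=87: ⌊(88·153+208)/209⌋ − ⌊(87·153+208)/209⌋ = ⌊13672/209⌋ − ⌊13519/209⌋ = 65 − 64 = 1
n=88: ⌊(89·153+208)/209⌋ − ⌊(88·153+208)/209⌋ = ⌊13825/209⌋ − ⌊13672/209⌋ = 66 − 65 = 1
n=89: ⌊(90·153+208)/209⌋ − ⌊(89·153+208)/209⌋ = ⌊13978/209⌋ − ⌊13825/209⌋ = 66 − 66 = 0
n=90: ⌊(91·153+208)/209⌋ − ⌊(90·153+208)/209⌋ = ⌊14131/209⌋ − ⌊13978/209⌋ = 67 − 66 = 1
n=91: ⌊(92·153+208)/209⌋ − ⌊(91·153+208)/209⌋ = ⌊14284/209⌋ − ⌊14131/209⌋ = 68 − 67 = 1
n=92: ⌊(93·153+208)/209⌋ − ⌊(92·153+208)/209⌋ = ⌊14437/209⌋ − ⌊14284/209⌋ = 69 − 68 = 1
n=93: ⌊(94·153+208)/209⌋ − ⌊(93·153+208)/209⌋ = ⌊14590/209⌋ − ⌊14437/209⌋ = 69 − 69 = 0

1110111011101101110111011101101110111011101101110111011011101110111011011101110111011011101110


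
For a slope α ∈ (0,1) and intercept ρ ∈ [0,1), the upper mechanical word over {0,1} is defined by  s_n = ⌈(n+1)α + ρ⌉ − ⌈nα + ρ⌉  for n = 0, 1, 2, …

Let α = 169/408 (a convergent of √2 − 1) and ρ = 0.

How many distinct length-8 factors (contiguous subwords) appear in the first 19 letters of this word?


9

t_n = ⌈(n·169)/408⌉ for n = 0 … 19:
  n=0…9: ⌈0/408⌉=0 ⌈169/408⌉=1 ⌈338/408⌉=1 ⌈507/408⌉=2 ⌈676/408⌉=2 ⌈845/408⌉=3 ⌈1014/408⌉=3 ⌈1183/408⌉=3 ⌈1352/408⌉=4 ⌈1521/408⌉=4
  n=10…19: ⌈1690/408⌉=5 ⌈1859/408⌉=5 ⌈2028/408⌉=5 ⌈2197/408⌉=6 ⌈2366/408⌉=6 ⌈2535/408⌉=7 ⌈2704/408⌉=7 ⌈2873/408⌉=8 ⌈3042/408⌉=8 ⌈3211/408⌉=8
s_n = t_(n+1) − t_n for n = 0 … 18 gives
prefix = 1010100101001010100
slide a length-8 window over [0..7] … [11..18] (12 windows); first occurrence of each distinct factor:
  [  0..  7] 10101001
  [  1..  8] 01010010
  [  2..  9] 10100101
  [  3.. 10] 01001010
  [  4.. 11] 10010100
  [  5.. 12] 00101001
  [  9.. 16] 10010101
  [ 10.. 17] 00101010
  [ 11.. 18] 01010100
  (the other 3 windows repeat one of these)
distinct factors: {00101001, 00101010, 01001010, 01010010, 01010100, 10010100, 10010101, 10100101, 10101001}
count = 9  (Sturmian bound for length 8 is 9)


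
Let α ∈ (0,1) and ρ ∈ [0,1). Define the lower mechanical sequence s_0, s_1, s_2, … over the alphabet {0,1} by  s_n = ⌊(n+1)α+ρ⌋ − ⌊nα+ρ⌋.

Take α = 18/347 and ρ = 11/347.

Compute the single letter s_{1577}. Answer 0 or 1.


(n+1)α + ρ = (1578·18 + 11) / 347 = 28415/347
nα + ρ     = (1577·18 + 11) / 347 = 28397/347
⌊28415/347⌋ = 81,  ⌊28397/347⌋ = 81
s_{1577} = 81 − 81 = 0

0


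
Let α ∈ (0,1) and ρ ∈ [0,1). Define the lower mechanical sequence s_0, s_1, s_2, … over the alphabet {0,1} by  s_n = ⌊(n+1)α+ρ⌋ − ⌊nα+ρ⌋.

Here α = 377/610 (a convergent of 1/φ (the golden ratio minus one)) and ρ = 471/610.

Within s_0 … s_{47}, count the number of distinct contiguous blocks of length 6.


7

t_n = ⌊(n·377+471)/610⌋ for n = 0 … 48:
  n=0…9: ⌊471/610⌋=0 ⌊848/610⌋=1 ⌊1225/610⌋=2 ⌊1602/610⌋=2 ⌊1979/610⌋=3 ⌊2356/610⌋=3 ⌊2733/610⌋=4 ⌊3110/610⌋=5 ⌊3487/610⌋=5 ⌊3864/610⌋=6
  n=10…19: ⌊4241/610⌋=6 ⌊4618/610⌋=7 ⌊4995/610⌋=8 ⌊5372/610⌋=8 ⌊5749/610⌋=9 ⌊6126/610⌋=10 ⌊6503/610⌋=10 ⌊6880/610⌋=11 ⌊7257/610⌋=11 ⌊7634/610⌋=12
  n=20…29: ⌊8011/610⌋=13 ⌊8388/610⌋=13 ⌊8765/610⌋=14 ⌊9142/610⌋=14 ⌊9519/610⌋=15 ⌊9896/610⌋=16 ⌊10273/610⌋=16 ⌊10650/610⌋=17 ⌊11027/610⌋=18 ⌊11404/610⌋=18
  n=30…39: ⌊11781/610⌋=19 ⌊12158/610⌋=19 ⌊12535/610⌋=20 ⌊12912/610⌋=21 ⌊13289/610⌋=21 ⌊13666/610⌋=22 ⌊14043/610⌋=23 ⌊14420/610⌋=23 ⌊14797/610⌋=24 ⌊15174/610⌋=24
  n=40…48: ⌊15551/610⌋=25 ⌊15928/610⌋=26 ⌊16305/610⌋=26 ⌊16682/610⌋=27 ⌊17059/610⌋=27 ⌊17436/610⌋=28 ⌊17813/610⌋=29 ⌊18190/610⌋=29 ⌊18567/610⌋=30
s_n = t_(n+1) − t_n for n = 0 … 47 gives
prefix = 110101101011011010110101101101011011010110101101
slide a length-6 window over [0..5] … [42..47] (43 windows); first occurrence of each distinct factor:
  [  0..  5] 110101
  [  1..  6] 101011
  [  2..  7] 010110
  [  3..  8] 101101
  [  4..  9] 011010
  [  9.. 14] 011011
  [ 10.. 15] 110110
  (the other 36 windows repeat one of these)
distinct factors: {010110, 011010, 011011, 101011, 101101, 110101, 110110}
count = 7  (Sturmian bound for length 6 is 7)


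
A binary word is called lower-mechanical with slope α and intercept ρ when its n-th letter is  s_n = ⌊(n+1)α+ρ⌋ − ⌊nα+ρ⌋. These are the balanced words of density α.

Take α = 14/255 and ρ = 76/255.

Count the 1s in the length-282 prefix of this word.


#1s = Σ_{n=0}^{281} s_n = Σ_{n=0}^{281} (⌊(n+1)α+ρ⌋ − ⌊nα+ρ⌋)
the sum telescopes: every ⌊nα+ρ⌋ with 0 < n < 282 appears once with + and once with −, leaving ⌊282α+ρ⌋ − ⌊0·α+ρ⌋
282α + ρ = (282·14 + 76) / 255 = 4024/255
ρ = 76/255
⌊4024/255⌋ = 15,  ⌊76/255⌋ = 0
#1s = 15 − 0 = 15

15


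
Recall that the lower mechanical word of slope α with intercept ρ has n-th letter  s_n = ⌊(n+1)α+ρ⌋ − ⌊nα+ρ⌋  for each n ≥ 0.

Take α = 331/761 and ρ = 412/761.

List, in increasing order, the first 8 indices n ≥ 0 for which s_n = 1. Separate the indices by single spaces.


1 3 5 7 10 12 14 17

n=0: ⌊743/761⌋−⌊412/761⌋ = 0−0 = 0
n=1: ⌊1074/761⌋−⌊743/761⌋ = 1−0 = 1  ← one
n=2: ⌊1405/761⌋−⌊1074/761⌋ = 1−1 = 0
n=3: ⌊1736/761⌋−⌊1405/761⌋ = 2−1 = 1  ← one
n=4: ⌊2067/761⌋−⌊1736/761⌋ = 2−2 = 0
n=5: ⌊2398/761⌋−⌊2067/761⌋ = 3−2 = 1  ← one
n=6: ⌊2729/761⌋−⌊2398/761⌋ = 3−3 = 0
n=7: ⌊3060/761⌋−⌊2729/761⌋ = 4−3 = 1  ← one
n=8: ⌊3391/761⌋−⌊3060/761⌋ = 4−4 = 0
n=9: ⌊3722/761⌋−⌊3391/761⌋ = 4−4 = 0
n=10: ⌊4053/761⌋−⌊3722/761⌋ = 5−4 = 1  ← one
n=11: ⌊4384/761⌋−⌊4053/761⌋ = 5−5 = 0
n=12: ⌊4715/761⌋−⌊4384/761⌋ = 6−5 = 1  ← one
n=13: ⌊5046/761⌋−⌊4715/761⌋ = 6−6 = 0
n=14: ⌊5377/761⌋−⌊5046/761⌋ = 7−6 = 1  ← one
n=15: ⌊5708/761⌋−⌊5377/761⌋ = 7−7 = 0
n=16: ⌊6039/761⌋−⌊5708/761⌋ = 7−7 = 0
n=17: ⌊6370/761⌋−⌊6039/761⌋ = 8−7 = 1  ← one
positions of the first 8 ones: 1 3 5 7 10 12 14 17
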